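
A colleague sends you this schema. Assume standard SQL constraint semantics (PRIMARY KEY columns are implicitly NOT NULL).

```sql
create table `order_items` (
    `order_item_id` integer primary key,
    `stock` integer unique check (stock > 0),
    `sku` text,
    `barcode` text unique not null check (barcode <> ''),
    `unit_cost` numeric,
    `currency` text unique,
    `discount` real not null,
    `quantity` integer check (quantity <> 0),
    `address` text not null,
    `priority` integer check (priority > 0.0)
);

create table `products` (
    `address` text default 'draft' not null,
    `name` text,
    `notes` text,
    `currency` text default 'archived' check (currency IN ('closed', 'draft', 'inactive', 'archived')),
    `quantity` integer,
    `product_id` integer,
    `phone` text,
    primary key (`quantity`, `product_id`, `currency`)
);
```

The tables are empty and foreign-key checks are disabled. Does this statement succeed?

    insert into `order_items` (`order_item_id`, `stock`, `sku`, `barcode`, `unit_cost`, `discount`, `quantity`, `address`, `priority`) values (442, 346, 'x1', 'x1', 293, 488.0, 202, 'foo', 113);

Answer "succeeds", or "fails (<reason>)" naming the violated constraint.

succeeds

NOT NULL columns: address is supplied; barcode is supplied; discount is supplied; order_item_id is supplied.
CHECK constraints: 346 satisfies (stock > 0); 'x1' satisfies (barcode <> ''); 202 satisfies (quantity <> 0); 113 satisfies (priority > 0.0).
No constraint is violated.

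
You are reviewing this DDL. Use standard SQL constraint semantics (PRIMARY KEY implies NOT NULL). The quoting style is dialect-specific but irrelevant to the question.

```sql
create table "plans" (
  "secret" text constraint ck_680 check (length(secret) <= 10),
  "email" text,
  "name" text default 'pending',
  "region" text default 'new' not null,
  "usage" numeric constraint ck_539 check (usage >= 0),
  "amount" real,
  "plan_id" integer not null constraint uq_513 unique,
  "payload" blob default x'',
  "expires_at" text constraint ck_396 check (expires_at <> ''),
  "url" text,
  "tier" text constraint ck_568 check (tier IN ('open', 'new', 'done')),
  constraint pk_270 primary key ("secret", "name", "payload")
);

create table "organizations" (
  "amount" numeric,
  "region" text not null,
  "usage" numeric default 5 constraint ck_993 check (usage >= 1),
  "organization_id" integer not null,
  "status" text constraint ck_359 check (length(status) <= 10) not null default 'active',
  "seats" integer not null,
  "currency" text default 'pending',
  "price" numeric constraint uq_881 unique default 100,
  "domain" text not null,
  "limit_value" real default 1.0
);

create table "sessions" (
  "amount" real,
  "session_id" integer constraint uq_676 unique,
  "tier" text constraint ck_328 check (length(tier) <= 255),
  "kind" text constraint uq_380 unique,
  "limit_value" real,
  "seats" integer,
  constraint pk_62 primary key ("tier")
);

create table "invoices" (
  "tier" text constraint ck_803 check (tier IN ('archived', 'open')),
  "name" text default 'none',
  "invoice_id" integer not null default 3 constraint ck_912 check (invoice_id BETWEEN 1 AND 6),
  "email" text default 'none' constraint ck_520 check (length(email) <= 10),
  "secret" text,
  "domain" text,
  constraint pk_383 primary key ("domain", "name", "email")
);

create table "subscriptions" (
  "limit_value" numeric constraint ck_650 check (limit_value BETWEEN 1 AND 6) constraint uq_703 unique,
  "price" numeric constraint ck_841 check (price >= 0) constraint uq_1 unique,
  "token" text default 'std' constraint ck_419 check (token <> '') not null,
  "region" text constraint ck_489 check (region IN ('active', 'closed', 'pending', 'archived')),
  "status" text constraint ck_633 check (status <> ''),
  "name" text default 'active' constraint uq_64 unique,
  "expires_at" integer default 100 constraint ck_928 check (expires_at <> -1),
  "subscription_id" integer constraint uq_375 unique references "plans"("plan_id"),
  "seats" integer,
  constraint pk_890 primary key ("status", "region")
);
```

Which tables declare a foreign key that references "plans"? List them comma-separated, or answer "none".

subscriptions

- subscriptions.subscription_id references plans(plan_id).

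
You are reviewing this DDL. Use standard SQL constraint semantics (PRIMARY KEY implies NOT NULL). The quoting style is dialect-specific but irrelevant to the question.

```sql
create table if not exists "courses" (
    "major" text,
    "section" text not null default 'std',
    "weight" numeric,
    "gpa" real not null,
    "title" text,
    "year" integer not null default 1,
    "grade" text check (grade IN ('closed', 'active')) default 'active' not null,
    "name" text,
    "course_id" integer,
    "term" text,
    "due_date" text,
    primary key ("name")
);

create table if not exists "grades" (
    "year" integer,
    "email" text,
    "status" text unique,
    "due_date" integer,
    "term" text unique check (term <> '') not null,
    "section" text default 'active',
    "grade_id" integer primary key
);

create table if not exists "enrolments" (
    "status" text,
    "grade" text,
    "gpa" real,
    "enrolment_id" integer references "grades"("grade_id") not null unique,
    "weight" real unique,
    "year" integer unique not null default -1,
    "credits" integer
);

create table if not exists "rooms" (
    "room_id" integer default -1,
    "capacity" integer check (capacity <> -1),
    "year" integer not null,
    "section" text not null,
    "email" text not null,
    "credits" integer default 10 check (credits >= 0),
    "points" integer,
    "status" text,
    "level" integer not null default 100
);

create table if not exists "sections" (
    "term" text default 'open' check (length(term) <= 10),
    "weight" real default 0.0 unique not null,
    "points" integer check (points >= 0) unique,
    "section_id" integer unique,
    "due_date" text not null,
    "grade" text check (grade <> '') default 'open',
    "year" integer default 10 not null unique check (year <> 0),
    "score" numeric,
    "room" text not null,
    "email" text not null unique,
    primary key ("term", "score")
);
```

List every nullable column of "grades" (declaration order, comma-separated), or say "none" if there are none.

- year: no NOT NULL constraint applies → nullable.
- email: no NOT NULL constraint applies → nullable.
- status: UNIQUE does not imply NOT NULL → nullable.
- due_date: no NOT NULL constraint applies → nullable.
- term: declared NOT NULL → not nullable.
- section: DEFAULT only fills an omitted column; an explicit NULL is still allowed → nullable.
- grade_id: part of the PRIMARY KEY, which implies NOT NULL → not nullable.

year, email, status, due_date, section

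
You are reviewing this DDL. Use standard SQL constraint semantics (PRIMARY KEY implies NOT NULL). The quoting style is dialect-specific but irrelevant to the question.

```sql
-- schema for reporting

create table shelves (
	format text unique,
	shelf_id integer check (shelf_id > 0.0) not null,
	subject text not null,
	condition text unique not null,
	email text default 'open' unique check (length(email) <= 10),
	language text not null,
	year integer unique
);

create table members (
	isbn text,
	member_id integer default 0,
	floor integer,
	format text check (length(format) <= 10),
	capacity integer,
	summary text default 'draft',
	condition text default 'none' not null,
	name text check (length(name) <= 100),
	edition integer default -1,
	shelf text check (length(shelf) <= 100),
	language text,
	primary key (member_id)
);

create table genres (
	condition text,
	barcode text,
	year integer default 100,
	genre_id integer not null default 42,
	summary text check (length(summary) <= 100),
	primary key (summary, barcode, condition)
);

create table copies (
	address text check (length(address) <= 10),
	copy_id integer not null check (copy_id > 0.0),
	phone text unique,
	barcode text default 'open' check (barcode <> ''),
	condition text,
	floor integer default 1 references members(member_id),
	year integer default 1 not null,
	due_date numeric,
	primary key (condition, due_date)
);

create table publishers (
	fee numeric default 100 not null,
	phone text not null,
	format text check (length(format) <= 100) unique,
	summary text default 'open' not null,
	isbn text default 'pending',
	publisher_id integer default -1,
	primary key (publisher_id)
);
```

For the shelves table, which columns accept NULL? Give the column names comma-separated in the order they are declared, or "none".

- format: UNIQUE does not imply NOT NULL → nullable.
- shelf_id: declared NOT NULL → not nullable.
- subject: declared NOT NULL → not nullable.
- condition: declared NOT NULL → not nullable.
- email: CHECK does not forbid NULL (a CHECK constraint passes when its expression is NULL) → nullable.
- language: declared NOT NULL → not nullable.
- year: UNIQUE does not imply NOT NULL → nullable.

format, email, year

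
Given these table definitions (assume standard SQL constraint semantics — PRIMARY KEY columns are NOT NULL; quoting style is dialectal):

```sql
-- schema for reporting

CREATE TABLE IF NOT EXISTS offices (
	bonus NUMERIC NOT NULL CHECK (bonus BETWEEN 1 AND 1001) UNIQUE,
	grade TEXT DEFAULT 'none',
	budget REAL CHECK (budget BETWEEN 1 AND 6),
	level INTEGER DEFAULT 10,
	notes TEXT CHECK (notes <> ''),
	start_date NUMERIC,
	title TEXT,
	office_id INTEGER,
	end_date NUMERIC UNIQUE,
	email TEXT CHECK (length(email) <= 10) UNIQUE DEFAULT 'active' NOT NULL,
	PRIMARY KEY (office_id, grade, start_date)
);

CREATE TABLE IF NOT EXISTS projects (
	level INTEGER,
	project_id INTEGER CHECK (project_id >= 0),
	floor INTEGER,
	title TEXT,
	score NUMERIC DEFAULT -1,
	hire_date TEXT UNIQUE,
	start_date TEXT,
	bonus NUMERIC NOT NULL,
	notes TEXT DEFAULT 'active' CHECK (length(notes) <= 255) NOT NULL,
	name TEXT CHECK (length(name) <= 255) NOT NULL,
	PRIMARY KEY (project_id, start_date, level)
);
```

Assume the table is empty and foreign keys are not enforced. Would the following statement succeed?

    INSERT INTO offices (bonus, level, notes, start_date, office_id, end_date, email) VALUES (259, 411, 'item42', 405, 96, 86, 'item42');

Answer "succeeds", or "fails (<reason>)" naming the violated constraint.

succeeds

NOT NULL columns: bonus is supplied; email is supplied; grade defaults to 'none'; office_id is supplied; start_date is supplied.
CHECK constraints: 259 satisfies (bonus BETWEEN 1 AND 1001); 'item42' satisfies (notes <> ''); 'item42' satisfies (length(email) <= 10).
No constraint is violated.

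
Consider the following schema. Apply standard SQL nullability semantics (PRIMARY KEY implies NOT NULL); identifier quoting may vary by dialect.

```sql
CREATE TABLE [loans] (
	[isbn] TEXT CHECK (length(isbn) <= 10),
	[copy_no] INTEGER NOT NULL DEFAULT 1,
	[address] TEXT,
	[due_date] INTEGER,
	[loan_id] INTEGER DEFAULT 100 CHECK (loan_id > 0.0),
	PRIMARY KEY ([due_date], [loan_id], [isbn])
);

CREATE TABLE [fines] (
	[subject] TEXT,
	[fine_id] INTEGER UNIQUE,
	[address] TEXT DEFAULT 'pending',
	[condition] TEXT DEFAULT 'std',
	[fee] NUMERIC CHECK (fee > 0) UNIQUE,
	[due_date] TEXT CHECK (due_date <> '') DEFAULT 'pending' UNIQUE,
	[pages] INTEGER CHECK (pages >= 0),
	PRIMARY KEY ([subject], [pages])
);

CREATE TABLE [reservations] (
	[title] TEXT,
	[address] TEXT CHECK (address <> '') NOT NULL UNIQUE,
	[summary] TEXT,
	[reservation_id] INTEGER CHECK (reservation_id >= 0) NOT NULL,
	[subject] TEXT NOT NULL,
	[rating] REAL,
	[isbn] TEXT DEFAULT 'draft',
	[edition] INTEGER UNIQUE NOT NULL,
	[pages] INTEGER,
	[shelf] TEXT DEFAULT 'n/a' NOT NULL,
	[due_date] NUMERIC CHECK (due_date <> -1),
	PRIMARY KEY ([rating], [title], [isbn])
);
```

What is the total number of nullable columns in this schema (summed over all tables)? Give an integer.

9

loans: 1 nullable (address — PK (due_date, loan_id, isbn) and explicit NOT NULL columns excluded).
fines: 5 nullable (fine_id, address, condition, fee, due_date — PK (subject, pages) and explicit NOT NULL columns excluded).
reservations: 3 nullable (summary, pages, due_date — PK (rating, title, isbn) and explicit NOT NULL columns excluded).
Total: 1 + 5 + 3 = 9.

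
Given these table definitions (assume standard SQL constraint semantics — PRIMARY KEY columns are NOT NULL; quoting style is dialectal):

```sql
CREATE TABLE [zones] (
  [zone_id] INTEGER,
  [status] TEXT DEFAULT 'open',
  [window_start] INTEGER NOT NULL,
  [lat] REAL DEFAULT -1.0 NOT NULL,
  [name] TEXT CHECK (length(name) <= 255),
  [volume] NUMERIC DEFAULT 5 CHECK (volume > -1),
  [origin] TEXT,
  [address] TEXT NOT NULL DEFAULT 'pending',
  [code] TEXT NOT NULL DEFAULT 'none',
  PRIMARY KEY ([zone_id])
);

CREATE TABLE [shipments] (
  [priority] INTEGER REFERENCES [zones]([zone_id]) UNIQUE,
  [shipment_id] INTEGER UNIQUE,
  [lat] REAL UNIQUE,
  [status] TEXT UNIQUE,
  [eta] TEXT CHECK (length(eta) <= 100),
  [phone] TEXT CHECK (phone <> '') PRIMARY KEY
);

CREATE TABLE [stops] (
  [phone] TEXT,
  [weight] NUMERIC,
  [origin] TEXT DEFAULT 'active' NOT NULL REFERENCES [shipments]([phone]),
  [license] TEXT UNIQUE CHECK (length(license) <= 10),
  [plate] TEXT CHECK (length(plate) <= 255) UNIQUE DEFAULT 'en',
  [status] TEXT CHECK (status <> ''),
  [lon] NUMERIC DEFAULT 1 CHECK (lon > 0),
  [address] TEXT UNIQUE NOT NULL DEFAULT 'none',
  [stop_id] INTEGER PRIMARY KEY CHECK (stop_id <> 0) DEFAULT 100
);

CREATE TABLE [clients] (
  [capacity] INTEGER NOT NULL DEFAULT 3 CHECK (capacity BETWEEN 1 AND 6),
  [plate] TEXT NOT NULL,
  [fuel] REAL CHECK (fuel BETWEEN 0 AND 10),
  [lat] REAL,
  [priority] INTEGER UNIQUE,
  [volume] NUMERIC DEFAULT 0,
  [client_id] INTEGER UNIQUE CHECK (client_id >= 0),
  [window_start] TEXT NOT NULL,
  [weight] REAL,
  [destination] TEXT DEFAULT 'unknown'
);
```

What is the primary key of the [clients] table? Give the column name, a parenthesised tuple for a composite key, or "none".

none

No column is declared PRIMARY KEY inline, and there is no table-level PRIMARY KEY clause in clients.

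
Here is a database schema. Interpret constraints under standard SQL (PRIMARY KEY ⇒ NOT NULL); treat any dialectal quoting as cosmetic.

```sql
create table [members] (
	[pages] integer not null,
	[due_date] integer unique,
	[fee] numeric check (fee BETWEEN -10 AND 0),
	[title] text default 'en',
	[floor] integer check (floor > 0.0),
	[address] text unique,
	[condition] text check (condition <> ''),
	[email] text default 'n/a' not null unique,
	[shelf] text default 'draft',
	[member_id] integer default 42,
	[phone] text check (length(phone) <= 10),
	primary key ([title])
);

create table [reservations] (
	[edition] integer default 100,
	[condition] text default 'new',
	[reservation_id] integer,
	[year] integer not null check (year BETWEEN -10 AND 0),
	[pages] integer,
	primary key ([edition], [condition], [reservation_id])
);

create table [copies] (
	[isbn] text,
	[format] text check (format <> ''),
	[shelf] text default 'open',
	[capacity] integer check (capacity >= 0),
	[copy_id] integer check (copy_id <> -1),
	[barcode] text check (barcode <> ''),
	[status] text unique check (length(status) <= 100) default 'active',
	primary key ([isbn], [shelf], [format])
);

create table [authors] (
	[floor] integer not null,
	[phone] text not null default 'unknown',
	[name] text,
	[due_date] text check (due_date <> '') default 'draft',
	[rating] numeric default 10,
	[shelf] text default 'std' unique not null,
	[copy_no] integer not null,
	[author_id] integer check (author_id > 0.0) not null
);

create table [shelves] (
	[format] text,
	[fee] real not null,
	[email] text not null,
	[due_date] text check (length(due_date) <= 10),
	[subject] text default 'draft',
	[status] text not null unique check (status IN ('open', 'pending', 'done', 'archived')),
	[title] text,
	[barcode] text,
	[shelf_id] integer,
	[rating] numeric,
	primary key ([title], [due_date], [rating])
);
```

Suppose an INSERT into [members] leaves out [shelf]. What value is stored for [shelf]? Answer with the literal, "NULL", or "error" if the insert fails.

shelf has an explicit DEFAULT 'draft'.
When the column is omitted from an INSERT, that default is used.

'draft'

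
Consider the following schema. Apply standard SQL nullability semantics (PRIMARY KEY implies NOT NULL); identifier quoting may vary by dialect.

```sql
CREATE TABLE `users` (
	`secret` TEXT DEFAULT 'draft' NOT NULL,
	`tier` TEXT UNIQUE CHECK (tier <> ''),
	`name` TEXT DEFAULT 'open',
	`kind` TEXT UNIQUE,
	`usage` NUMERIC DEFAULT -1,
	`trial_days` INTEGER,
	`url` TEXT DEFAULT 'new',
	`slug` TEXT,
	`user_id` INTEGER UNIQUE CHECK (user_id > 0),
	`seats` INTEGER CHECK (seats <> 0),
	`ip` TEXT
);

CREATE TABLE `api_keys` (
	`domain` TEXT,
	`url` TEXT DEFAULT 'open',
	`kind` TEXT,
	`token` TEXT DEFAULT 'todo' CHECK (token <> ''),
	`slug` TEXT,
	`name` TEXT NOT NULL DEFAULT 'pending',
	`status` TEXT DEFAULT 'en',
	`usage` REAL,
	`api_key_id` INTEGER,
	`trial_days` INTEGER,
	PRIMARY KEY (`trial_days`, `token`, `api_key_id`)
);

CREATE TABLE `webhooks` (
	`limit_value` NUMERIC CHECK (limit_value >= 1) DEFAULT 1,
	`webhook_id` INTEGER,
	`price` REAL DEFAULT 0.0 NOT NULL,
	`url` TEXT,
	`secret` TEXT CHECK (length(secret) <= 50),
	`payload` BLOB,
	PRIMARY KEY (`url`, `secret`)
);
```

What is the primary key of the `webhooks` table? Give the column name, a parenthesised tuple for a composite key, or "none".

A table-level PRIMARY KEY clause names 2 columns: url, secret.
This is a composite key — the combination is unique, not each column individually.

(url, secret)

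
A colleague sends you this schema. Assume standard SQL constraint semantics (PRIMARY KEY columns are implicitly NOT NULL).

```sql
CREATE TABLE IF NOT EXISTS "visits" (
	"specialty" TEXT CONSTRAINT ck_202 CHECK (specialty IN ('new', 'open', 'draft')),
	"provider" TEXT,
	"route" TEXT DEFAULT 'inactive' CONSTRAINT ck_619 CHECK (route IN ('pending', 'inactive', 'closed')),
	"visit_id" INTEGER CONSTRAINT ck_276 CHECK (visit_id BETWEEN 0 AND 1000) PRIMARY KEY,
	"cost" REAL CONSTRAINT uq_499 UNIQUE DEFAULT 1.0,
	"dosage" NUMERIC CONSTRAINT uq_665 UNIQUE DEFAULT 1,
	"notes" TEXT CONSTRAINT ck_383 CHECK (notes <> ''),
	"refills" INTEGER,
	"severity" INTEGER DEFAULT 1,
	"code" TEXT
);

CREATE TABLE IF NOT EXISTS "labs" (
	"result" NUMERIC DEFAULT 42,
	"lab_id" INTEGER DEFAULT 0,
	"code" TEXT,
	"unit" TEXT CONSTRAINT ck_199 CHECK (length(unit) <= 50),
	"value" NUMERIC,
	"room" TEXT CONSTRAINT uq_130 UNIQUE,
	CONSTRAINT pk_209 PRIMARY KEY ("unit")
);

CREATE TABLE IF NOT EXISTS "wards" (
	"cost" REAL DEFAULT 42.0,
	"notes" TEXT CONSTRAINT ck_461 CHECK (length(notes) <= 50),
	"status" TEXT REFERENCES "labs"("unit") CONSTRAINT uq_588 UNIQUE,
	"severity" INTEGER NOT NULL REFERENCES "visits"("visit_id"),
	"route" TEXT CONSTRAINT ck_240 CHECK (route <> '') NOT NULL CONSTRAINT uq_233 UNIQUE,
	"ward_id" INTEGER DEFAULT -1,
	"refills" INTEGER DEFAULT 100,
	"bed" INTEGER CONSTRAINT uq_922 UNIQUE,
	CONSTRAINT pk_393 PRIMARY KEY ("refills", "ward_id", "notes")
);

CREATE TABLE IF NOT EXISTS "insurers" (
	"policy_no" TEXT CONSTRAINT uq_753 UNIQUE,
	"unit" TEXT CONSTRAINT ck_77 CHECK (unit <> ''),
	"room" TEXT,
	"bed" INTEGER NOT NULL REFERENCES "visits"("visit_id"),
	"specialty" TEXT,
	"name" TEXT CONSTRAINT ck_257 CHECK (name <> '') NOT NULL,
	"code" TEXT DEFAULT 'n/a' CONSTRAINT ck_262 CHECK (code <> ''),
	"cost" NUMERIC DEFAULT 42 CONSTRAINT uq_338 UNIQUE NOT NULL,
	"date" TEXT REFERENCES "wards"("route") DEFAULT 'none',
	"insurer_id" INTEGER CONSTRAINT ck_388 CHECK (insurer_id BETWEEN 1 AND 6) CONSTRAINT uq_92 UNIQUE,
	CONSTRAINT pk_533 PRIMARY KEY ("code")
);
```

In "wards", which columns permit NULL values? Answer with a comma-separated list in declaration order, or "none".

cost, status, bed

- cost: DEFAULT only fills an omitted column; an explicit NULL is still allowed → nullable.
- notes: part of the PRIMARY KEY, which implies NOT NULL → not nullable.
- status: a foreign key column may be NULL unless separately constrained → nullable.
- severity: declared NOT NULL → not nullable.
- route: declared NOT NULL → not nullable.
- ward_id: part of the PRIMARY KEY, which implies NOT NULL → not nullable.
- refills: part of the PRIMARY KEY, which implies NOT NULL → not nullable.
- bed: UNIQUE does not imply NOT NULL → nullable.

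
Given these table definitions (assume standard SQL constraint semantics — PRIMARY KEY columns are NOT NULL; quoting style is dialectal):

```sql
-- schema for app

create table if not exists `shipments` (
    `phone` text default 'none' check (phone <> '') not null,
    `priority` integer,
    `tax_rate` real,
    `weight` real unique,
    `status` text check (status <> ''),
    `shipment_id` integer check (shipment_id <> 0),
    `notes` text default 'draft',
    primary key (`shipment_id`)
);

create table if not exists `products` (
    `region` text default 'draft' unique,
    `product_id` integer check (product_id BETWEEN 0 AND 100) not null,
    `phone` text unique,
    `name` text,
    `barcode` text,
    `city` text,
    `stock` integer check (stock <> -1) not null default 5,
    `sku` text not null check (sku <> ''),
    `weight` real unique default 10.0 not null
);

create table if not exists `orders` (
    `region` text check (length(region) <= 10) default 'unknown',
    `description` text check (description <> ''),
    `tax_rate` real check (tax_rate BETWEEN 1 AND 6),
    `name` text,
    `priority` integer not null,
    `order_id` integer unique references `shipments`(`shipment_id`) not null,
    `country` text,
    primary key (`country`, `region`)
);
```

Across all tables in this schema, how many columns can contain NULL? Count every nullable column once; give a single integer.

13

shipments: 5 nullable (priority, tax_rate, weight, status, notes — PK (shipment_id) and explicit NOT NULL columns excluded).
products: 5 nullable (region, phone, name, barcode, city — PK none and explicit NOT NULL columns excluded).
orders: 3 nullable (description, tax_rate, name — PK (country, region) and explicit NOT NULL columns excluded).
Total: 5 + 5 + 3 = 13.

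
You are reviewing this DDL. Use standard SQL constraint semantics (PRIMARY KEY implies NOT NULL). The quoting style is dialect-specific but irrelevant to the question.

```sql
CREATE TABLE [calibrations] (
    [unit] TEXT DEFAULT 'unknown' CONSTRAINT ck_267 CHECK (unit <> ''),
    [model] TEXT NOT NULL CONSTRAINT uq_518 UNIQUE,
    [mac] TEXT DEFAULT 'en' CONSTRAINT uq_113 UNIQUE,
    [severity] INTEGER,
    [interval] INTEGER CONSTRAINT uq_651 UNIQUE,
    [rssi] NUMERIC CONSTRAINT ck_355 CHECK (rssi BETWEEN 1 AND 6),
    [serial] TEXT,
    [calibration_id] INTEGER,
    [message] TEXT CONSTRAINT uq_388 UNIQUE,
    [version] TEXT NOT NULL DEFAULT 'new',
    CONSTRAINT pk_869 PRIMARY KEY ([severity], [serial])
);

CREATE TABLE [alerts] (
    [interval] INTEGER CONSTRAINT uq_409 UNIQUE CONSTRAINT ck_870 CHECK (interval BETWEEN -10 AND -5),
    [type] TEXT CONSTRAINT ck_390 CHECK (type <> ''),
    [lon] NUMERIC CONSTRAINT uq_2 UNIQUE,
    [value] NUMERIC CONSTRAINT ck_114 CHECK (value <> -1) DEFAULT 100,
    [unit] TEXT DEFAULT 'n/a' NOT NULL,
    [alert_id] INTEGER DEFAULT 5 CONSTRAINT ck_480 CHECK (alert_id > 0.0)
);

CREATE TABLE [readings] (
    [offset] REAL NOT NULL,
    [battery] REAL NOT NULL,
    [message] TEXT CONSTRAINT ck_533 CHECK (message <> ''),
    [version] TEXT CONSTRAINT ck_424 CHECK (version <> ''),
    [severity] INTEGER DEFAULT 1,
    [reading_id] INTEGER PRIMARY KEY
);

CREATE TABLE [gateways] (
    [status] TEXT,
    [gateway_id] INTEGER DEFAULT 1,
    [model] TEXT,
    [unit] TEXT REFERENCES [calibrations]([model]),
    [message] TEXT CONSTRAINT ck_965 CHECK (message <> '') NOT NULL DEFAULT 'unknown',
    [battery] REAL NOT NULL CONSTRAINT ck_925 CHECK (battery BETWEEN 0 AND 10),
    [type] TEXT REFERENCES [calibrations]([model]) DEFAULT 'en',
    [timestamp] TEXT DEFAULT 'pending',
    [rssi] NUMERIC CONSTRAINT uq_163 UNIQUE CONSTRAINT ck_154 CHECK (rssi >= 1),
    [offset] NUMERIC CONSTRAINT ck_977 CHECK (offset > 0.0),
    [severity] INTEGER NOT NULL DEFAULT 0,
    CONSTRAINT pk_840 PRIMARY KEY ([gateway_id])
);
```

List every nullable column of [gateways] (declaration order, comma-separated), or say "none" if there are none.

status, model, unit, type, timestamp, rssi, offset

- status: no NOT NULL constraint applies → nullable.
- gateway_id: part of the PRIMARY KEY, which implies NOT NULL → not nullable.
- model: no NOT NULL constraint applies → nullable.
- unit: a foreign key column may be NULL unless separately constrained → nullable.
- message: declared NOT NULL → not nullable.
- battery: declared NOT NULL → not nullable.
- type: a foreign key column may be NULL unless separately constrained → nullable.
- timestamp: DEFAULT only fills an omitted column; an explicit NULL is still allowed → nullable.
- rssi: CHECK does not forbid NULL (a CHECK constraint passes when its expression is NULL) → nullable.
- offset: CHECK does not forbid NULL (a CHECK constraint passes when its expression is NULL) → nullable.
- severity: declared NOT NULL → not nullable.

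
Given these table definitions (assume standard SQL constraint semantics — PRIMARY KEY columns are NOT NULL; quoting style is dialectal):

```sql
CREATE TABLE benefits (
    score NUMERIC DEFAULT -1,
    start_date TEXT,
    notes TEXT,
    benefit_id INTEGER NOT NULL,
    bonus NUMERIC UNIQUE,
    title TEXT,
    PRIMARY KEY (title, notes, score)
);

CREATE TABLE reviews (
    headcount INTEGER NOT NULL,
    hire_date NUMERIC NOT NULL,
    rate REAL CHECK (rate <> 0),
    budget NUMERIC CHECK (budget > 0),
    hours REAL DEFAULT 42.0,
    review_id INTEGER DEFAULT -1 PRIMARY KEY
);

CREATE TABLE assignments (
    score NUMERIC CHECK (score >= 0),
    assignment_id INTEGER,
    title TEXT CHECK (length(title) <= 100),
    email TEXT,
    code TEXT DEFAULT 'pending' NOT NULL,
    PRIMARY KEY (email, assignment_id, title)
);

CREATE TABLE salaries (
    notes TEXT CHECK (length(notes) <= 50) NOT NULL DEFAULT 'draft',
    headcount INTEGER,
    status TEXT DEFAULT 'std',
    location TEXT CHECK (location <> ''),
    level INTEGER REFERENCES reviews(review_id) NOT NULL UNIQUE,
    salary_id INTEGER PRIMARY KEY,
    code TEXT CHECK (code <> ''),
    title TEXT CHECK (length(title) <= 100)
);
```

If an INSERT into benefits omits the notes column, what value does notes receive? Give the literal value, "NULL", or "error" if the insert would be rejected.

error

notes has no DEFAULT clause.
Omitting it would insert NULL, but it is part of the PRIMARY KEY, so the INSERT fails.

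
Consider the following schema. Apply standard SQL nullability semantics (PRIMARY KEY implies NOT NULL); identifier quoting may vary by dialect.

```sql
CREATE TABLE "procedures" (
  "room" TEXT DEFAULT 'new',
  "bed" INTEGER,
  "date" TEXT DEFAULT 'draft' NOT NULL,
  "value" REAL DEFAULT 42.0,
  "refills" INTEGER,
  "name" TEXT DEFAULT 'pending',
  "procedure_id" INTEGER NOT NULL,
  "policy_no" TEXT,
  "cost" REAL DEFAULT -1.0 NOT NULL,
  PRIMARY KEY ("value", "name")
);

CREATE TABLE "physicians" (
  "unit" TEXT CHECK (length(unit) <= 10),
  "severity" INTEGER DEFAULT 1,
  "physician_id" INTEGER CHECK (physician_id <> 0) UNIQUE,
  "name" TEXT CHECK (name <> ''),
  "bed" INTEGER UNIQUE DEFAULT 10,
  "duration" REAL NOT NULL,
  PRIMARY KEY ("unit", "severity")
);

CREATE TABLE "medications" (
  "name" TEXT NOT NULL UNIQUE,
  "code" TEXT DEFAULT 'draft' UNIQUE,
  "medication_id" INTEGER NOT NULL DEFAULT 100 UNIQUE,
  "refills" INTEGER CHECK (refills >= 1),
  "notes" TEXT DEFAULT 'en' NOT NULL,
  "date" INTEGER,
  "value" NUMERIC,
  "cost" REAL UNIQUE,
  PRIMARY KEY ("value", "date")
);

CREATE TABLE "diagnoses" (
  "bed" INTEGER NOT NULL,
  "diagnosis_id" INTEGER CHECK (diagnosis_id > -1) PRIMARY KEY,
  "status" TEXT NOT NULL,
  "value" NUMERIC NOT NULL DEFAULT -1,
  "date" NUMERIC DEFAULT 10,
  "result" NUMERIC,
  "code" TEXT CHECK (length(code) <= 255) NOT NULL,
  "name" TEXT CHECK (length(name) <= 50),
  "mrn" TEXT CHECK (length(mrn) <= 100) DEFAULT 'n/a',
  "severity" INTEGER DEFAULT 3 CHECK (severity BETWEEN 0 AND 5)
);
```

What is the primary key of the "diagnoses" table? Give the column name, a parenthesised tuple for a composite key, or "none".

diagnosis_id is declared PRIMARY KEY inline on the column.

diagnosis_id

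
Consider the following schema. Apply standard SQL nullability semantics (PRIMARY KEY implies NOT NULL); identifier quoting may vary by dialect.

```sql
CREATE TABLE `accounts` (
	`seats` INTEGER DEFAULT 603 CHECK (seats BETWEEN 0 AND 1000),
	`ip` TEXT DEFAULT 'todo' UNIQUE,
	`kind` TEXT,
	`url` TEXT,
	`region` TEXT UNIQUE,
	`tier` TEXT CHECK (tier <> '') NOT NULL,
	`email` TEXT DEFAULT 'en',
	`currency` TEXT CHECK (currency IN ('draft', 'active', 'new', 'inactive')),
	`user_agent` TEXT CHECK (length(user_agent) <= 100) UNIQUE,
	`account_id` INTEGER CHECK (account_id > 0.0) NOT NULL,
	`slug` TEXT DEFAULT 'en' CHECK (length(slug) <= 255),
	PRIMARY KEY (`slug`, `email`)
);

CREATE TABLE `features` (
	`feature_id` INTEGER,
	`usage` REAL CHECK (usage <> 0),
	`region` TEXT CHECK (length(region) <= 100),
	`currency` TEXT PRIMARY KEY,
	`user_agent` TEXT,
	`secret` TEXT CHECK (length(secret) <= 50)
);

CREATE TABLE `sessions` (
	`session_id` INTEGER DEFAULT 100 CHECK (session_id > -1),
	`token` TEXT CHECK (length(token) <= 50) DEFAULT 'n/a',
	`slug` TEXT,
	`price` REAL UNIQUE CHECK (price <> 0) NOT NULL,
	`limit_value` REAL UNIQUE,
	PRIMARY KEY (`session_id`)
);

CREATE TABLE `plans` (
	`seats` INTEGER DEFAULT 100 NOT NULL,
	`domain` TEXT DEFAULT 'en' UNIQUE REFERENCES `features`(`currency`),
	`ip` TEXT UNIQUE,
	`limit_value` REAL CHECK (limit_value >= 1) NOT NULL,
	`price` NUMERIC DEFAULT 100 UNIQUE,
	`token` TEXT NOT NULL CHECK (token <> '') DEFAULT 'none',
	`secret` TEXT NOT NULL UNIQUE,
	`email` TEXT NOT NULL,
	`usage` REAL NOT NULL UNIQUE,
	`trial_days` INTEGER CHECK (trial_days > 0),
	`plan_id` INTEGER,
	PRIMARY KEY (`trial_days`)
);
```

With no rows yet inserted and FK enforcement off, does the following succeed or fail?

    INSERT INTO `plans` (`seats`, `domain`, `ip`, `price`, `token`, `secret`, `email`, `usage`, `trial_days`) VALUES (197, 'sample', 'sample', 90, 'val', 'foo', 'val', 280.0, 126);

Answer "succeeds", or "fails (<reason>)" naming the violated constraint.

fails (NOT NULL on limit_value)

limit_value is omitted from the column list and has no DEFAULT, so it would receive NULL.
But limit_value is declared NOT NULL.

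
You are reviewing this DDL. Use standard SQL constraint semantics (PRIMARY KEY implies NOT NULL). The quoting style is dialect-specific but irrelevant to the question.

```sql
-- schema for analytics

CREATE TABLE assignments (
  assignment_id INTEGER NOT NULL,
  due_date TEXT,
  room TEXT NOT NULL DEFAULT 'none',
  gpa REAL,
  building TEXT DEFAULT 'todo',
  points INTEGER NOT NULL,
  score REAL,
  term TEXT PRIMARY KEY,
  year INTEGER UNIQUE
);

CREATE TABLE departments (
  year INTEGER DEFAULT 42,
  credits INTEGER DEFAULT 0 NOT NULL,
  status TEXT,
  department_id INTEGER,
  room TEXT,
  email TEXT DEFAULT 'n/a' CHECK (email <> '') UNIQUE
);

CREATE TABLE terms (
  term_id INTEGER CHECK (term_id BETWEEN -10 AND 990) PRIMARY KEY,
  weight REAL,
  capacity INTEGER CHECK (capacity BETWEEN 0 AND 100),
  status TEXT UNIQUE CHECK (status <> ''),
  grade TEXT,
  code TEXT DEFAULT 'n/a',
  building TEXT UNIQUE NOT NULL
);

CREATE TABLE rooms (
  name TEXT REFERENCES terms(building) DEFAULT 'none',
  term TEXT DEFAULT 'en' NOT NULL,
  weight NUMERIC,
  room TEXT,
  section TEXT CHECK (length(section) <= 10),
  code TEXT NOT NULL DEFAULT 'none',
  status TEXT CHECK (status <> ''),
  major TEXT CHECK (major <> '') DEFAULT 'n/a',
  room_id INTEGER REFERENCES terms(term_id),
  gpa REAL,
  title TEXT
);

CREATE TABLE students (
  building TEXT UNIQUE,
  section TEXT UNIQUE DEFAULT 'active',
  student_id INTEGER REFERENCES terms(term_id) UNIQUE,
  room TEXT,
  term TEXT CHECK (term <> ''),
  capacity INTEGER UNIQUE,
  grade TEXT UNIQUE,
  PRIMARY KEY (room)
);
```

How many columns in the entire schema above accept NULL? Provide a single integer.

assignments: 5 nullable (due_date, gpa, building, score, year — PK (term) and explicit NOT NULL columns excluded).
departments: 5 nullable (year, status, department_id, room, email — PK none and explicit NOT NULL columns excluded).
terms: 5 nullable (weight, capacity, status, grade, code — PK (term_id) and explicit NOT NULL columns excluded).
rooms: 9 nullable (name, weight, room, section, status, major, room_id, gpa, title — PK none and explicit NOT NULL columns excluded).
students: 6 nullable (building, section, student_id, term, capacity, grade — PK (room) and explicit NOT NULL columns excluded).
Total: 5 + 5 + 5 + 9 + 6 = 30.

30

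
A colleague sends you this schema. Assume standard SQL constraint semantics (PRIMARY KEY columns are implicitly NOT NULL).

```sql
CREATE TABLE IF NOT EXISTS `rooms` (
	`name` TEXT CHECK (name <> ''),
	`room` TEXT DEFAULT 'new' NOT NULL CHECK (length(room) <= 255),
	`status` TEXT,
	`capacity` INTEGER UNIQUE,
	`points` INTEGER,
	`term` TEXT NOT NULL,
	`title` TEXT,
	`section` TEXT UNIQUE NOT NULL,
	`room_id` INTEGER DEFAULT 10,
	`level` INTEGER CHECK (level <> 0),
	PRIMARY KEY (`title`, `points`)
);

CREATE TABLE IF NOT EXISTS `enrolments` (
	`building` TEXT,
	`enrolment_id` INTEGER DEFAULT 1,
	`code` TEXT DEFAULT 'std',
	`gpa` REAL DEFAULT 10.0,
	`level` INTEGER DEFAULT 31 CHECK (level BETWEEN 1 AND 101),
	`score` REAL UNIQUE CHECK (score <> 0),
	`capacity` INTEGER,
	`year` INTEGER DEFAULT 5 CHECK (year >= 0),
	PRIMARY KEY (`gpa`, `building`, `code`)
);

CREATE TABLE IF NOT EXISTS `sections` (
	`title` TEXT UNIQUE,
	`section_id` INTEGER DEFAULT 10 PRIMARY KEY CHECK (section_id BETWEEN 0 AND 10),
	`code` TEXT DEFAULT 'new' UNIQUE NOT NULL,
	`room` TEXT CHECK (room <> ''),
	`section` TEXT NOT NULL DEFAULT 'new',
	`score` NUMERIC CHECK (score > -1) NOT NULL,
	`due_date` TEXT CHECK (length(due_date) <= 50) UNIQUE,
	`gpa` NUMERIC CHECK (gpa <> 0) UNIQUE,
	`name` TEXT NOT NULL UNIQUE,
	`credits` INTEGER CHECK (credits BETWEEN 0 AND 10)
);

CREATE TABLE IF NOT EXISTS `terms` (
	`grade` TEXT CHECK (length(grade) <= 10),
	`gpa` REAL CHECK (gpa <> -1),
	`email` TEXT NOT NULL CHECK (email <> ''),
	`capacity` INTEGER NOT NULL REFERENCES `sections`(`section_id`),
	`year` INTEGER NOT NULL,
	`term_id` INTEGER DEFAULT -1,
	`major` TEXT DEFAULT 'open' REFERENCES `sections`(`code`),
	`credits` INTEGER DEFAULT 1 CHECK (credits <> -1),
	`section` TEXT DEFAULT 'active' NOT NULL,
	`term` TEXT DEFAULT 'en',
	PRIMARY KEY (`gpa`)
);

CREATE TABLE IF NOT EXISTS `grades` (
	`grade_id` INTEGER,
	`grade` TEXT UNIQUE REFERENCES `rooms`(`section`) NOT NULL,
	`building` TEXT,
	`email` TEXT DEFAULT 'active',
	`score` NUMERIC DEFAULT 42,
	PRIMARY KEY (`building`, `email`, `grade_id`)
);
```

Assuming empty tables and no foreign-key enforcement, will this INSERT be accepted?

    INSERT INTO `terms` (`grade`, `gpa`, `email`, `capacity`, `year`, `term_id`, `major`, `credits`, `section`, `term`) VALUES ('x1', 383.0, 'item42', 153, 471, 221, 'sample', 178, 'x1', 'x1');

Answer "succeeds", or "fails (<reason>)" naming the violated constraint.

succeeds

NOT NULL columns: capacity is supplied; email is supplied; gpa is supplied; section is supplied; year is supplied.
CHECK constraints: 'x1' satisfies (length(grade) <= 10); 383.0 satisfies (gpa <> -1); 'item42' satisfies (email <> ''); 178 satisfies (credits <> -1).
No constraint is violated.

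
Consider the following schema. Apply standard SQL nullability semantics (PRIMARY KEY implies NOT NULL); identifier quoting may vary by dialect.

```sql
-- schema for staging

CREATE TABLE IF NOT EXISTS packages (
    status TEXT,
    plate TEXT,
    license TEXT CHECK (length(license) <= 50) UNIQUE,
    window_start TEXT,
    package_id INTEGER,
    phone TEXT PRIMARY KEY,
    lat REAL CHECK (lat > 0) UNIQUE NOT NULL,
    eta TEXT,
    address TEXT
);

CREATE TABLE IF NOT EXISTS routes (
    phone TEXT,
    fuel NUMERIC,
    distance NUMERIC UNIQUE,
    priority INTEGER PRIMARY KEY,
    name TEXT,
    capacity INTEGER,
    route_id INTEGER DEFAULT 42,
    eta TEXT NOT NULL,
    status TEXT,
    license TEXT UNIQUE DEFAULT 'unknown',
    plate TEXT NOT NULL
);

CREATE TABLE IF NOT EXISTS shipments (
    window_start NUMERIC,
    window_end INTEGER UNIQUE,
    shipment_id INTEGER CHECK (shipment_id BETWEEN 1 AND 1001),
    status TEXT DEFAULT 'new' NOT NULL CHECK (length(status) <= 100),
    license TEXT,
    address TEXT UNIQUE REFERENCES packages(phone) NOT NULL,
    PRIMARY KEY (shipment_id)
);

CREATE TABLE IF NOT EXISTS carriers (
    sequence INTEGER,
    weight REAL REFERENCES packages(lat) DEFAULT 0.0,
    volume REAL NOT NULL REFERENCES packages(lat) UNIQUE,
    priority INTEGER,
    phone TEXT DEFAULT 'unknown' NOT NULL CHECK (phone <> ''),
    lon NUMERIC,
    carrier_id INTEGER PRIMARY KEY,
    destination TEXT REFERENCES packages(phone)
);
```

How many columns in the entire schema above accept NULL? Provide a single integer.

packages: 7 nullable (status, plate, license, window_start, package_id, eta, address — PK (phone) and explicit NOT NULL columns excluded).
routes: 8 nullable (phone, fuel, distance, name, capacity, route_id, status, license — PK (priority) and explicit NOT NULL columns excluded).
shipments: 3 nullable (window_start, window_end, license — PK (shipment_id) and explicit NOT NULL columns excluded).
carriers: 5 nullable (sequence, weight, priority, lon, destination — PK (carrier_id) and explicit NOT NULL columns excluded).
Total: 7 + 8 + 3 + 5 = 23.

23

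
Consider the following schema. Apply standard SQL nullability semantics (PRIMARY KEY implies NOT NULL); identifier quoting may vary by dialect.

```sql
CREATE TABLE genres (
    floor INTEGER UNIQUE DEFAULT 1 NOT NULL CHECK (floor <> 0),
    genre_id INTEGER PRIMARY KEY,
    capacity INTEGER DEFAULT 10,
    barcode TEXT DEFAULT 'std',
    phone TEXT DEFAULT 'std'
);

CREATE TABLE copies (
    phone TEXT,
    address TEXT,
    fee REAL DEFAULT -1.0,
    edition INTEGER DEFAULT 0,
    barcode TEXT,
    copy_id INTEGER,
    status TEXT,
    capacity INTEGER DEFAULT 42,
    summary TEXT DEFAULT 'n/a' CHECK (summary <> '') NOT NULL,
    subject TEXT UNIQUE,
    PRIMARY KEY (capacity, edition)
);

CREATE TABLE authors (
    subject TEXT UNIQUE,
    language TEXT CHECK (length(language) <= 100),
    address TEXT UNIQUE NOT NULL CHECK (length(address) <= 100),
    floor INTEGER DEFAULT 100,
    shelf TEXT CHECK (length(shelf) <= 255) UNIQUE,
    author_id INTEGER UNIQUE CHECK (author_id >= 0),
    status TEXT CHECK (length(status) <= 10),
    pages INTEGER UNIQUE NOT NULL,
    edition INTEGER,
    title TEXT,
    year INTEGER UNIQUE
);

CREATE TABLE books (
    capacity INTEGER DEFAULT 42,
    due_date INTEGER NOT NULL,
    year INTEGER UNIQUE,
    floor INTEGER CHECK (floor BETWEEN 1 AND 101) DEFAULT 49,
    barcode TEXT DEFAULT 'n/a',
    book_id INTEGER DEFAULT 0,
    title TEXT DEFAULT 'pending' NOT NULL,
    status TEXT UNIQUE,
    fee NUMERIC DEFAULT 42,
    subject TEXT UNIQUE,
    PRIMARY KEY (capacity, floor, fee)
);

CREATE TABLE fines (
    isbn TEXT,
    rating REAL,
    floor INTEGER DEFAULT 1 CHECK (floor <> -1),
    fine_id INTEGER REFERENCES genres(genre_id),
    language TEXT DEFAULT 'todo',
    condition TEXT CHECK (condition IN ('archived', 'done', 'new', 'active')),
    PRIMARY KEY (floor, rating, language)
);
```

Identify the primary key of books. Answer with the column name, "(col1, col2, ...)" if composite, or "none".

(capacity, floor, fee)

A table-level PRIMARY KEY clause names 3 columns: capacity, floor, fee.
This is a composite key — the combination is unique, not each column individually.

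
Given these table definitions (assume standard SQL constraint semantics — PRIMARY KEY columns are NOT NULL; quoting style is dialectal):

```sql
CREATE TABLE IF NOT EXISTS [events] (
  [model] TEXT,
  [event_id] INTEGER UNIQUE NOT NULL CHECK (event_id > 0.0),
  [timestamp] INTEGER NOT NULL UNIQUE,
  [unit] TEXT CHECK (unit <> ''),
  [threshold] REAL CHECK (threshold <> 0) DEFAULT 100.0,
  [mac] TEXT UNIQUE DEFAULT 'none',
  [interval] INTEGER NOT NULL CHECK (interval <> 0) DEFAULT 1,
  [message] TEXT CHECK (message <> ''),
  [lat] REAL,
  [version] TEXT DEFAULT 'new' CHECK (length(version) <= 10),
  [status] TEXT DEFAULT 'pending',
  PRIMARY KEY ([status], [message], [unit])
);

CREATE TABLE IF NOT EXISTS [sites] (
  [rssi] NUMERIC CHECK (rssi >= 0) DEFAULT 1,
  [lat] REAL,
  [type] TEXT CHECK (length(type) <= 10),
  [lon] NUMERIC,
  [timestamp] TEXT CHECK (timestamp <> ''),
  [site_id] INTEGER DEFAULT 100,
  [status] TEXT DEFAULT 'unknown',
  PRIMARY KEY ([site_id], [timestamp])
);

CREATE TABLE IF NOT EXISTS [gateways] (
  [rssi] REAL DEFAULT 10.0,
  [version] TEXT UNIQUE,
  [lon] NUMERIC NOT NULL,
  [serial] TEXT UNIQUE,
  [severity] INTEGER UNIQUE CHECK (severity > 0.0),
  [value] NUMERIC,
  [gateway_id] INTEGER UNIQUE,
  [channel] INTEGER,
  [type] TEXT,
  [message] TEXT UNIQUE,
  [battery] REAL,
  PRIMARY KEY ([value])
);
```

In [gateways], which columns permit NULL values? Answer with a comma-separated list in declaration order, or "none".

rssi, version, serial, severity, gateway_id, channel, type, message, battery

- rssi: DEFAULT only fills an omitted column; an explicit NULL is still allowed → nullable.
- version: UNIQUE does not imply NOT NULL → nullable.
- lon: declared NOT NULL → not nullable.
- serial: UNIQUE does not imply NOT NULL → nullable.
- severity: CHECK does not forbid NULL (a CHECK constraint passes when its expression is NULL) → nullable.
- value: part of the PRIMARY KEY, which implies NOT NULL → not nullable.
- gateway_id: UNIQUE does not imply NOT NULL → nullable.
- channel: no NOT NULL constraint applies → nullable.
- type: no NOT NULL constraint applies → nullable.
- message: UNIQUE does not imply NOT NULL → nullable.
- battery: no NOT NULL constraint applies → nullable.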